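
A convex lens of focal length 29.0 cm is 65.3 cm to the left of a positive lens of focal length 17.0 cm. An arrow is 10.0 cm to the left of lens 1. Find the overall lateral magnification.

Lens 1: 1/d_i1 = 1/(29.0) − 1/(10.0) = -0.06552, so d_i1 = -15.26 cm; m₁ = −d_i1/d_o1 = +1.526.
d_o2 = 65.3 − (-15.26) = 80.56 cm.
Lens 2: 1/d_i2 = 1/(17.0) − 1/(80.56) = 0.04641, so d_i2 = 21.55 cm; m₂ = −d_i2/d_o2 = -0.2675.
m = m₁·m₂ = (+1.526)(-0.2675) = -0.408.

m = -0.408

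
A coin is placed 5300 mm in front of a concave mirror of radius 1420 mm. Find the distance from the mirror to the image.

820 mm

f = R/2 = 1420/2 = 710.0 mm.
Mirror equation: 1/v = 1/f − 1/u = 1/(710.0) − 1/(5300) = 0.001408 − 0.0001887 = 0.001220, so v = 820 mm.
The image is real, inverted and reduced, in front of the mirror.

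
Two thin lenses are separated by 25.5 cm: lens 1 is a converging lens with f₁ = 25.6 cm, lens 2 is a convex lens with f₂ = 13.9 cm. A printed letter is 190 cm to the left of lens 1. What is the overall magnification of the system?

Lens 1: 1/d_i1 = 1/(25.6) − 1/(190) = 0.03380, so d_i1 = 29.59 cm; m₁ = −d_i1/d_o1 = -0.1557.
d_o2 = 25.5 − (29.59) = -4.090 cm (virtual object).
Lens 2: 1/d_i2 = 1/(13.9) − 1/(-4.090) = 0.3164, so d_i2 = 3.160 cm; m₂ = −d_i2/d_o2 = +0.7727.
m = m₁·m₂ = (-0.1557)(+0.7727) = -0.120.

m = -0.120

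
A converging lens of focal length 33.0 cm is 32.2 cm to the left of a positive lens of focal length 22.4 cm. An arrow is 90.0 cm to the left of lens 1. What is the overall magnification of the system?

Lens 1: 1/d_i1 = 1/(33.0) − 1/(90.0) = 0.01919, so d_i1 = 52.11 cm; m₁ = −d_i1/d_o1 = -0.5790.
d_o2 = 32.2 − (52.11) = -19.91 cm (virtual object).
Lens 2: 1/d_i2 = 1/(22.4) − 1/(-19.91) = 0.09487, so d_i2 = 10.54 cm; m₂ = −d_i2/d_o2 = +0.5294.
m = m₁·m₂ = (-0.5790)(+0.5294) = -0.307.

m = -0.307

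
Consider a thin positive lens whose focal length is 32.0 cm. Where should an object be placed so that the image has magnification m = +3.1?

21.7 cm

m = −d_i/d_o ⇒ d_i = −m·d_o.
1/f = 1/d_o + 1/d_i = 1/d_o − 1/(m·d_o) = (1 − 1/m)/d_o, so d_o = f(1 − 1/m) = (32.00)(1 − 1/(+3.1)) = 21.7 cm.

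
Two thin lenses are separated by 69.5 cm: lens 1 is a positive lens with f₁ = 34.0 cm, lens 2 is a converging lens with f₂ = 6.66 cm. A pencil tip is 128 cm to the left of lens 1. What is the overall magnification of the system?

Lens 1: 1/d_i1 = 1/(34.0) − 1/(128) = 0.02160, so d_i1 = 46.30 cm; m₁ = −d_i1/d_o1 = -0.3617.
d_o2 = 69.5 − (46.30) = 23.20 cm.
Lens 2: 1/d_i2 = 1/(6.66) − 1/(23.20) = 0.1070, so d_i2 = 9.342 cm; m₂ = −d_i2/d_o2 = -0.4027.
m = m₁·m₂ = (-0.3617)(-0.4027) = +0.146.

m = +0.146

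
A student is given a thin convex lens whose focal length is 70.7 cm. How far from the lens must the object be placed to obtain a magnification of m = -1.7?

112 cm

m = −d_i/d_o ⇒ d_i = −m·d_o.
1/f = 1/d_o + 1/d_i = 1/d_o − 1/(m·d_o) = (1 − 1/m)/d_o, so d_o = f(1 − 1/m) = (70.70)(1 − 1/(-1.7)) = 112 cm.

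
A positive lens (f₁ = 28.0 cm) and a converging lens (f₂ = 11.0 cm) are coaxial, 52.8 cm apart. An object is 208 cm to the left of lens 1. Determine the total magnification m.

m = +0.181

Lens 1: 1/d_i1 = 1/(28.0) − 1/(208) = 0.03091, so d_i1 = 32.36 cm; m₁ = −d_i1/d_o1 = -0.1556.
d_o2 = 52.8 − (32.36) = 20.44 cm.
Lens 2: 1/d_i2 = 1/(11.0) − 1/(20.44) = 0.04199, so d_i2 = 23.82 cm; m₂ = −d_i2/d_o2 = -1.165.
m = m₁·m₂ = (-0.1556)(-1.165) = +0.181.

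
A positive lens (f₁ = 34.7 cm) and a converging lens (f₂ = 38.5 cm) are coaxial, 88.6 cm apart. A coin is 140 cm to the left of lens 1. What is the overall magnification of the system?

m = +3.20

Lens 1: 1/d_i1 = 1/(34.7) − 1/(140) = 0.02168, so d_i1 = 46.13 cm; m₁ = −d_i1/d_o1 = -0.3295.
d_o2 = 88.6 − (46.13) = 42.47 cm.
Lens 2: 1/d_i2 = 1/(38.5) − 1/(42.47) = 0.002428, so d_i2 = 411.9 cm; m₂ = −d_i2/d_o2 = -9.698.
m = m₁·m₂ = (-0.3295)(-9.698) = +3.20.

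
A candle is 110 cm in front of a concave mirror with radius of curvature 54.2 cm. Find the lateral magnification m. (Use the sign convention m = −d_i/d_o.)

m = -0.327

f = R/2 = 54.2/2 = 27.10 cm.
1/d_i = 1/f − 1/d_o = 1/(27.10) − 1/(110) = 0.02781, so d_i = 35.96 cm.
m = −d_i/d_o = −(35.96)/(110) = -0.327.
The image is real, inverted and reduced, in front of the mirror.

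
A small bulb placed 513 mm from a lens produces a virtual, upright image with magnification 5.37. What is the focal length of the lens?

f = 630 mm (converging)

m = −d_i/d_o ⇒ d_i = −m·d_o = −(+5.37)·(513) = -2755 mm.
1/f = 1/d_o + 1/d_i = 1/(513) + 1/(-2755) = 0.001586, so f = 630 mm.
Since f is positive, the lens is converging.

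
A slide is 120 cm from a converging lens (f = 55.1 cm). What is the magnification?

1/d_i = 1/f − 1/d_o = 1/(55.10) − 1/(120) = 0.009815, so d_i = 101.9 cm.
m = −d_i/d_o = −(101.9)/(120) = -0.849.
The image is real, inverted and reduced, on the far side of the lens.

m = -0.849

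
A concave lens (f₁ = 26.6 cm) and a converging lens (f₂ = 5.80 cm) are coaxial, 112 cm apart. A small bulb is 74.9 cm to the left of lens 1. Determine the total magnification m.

m = -0.0121

f₁ = −26.6 cm (diverging).
Lens 1: 1/d_i1 = 1/(-26.6) − 1/(74.9) = -0.05095, so d_i1 = -19.63 cm; m₁ = −d_i1/d_o1 = +0.2621.
d_o2 = 112 − (-19.63) = 131.6 cm.
Lens 2: 1/d_i2 = 1/(5.80) − 1/(131.6) = 0.1648, so d_i2 = 6.067 cm; m₂ = −d_i2/d_o2 = -0.04610.
m = m₁·m₂ = (+0.2621)(-0.04610) = -0.0121.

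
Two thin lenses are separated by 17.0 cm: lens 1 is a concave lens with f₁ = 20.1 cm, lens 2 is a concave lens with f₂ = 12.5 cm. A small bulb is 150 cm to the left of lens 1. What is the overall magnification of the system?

m = +0.0313

f₁ = −20.1 cm (diverging).
Lens 1: 1/d_i1 = 1/(-20.1) − 1/(150) = -0.05642, so d_i1 = -17.72 cm; m₁ = −d_i1/d_o1 = +0.1181.
d_o2 = 17.0 − (-17.72) = 34.72 cm.
f₂ = −12.5 cm (diverging).
Lens 2: 1/d_i2 = 1/(-12.5) − 1/(34.72) = -0.1088, so d_i2 = -9.191 cm; m₂ = −d_i2/d_o2 = +0.2647.
m = m₁·m₂ = (+0.1181)(+0.2647) = +0.0313.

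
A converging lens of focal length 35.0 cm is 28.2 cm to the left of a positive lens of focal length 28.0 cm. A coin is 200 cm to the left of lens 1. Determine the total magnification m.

Lens 1: 1/d_i1 = 1/(35.0) − 1/(200) = 0.02357, so d_i1 = 42.42 cm; m₁ = −d_i1/d_o1 = -0.2121.
d_o2 = 28.2 − (42.42) = -14.22 cm (virtual object).
Lens 2: 1/d_i2 = 1/(28.0) − 1/(-14.22) = 0.1060, so d_i2 = 9.431 cm; m₂ = −d_i2/d_o2 = +0.6632.
m = m₁·m₂ = (-0.2121)(+0.6632) = -0.141.

m = -0.141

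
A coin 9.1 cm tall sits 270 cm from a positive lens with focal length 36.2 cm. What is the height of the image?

1/d_i = 1/f − 1/d_o = 1/(36.20) − 1/(270) = 0.02392, so d_i = 41.80 cm.
m = −d_i/d_o = -0.1548.
|h_i| = |m|·h_o = 0.1548 × 9.1 = 1.41 cm. The image is real, inverted and reduced, on the far side of the lens.

1.41 cm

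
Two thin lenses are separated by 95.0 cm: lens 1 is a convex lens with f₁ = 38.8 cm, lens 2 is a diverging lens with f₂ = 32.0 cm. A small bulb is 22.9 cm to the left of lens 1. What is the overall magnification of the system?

m = +0.427

Lens 1: 1/d_i1 = 1/(38.8) − 1/(22.9) = -0.01789, so d_i1 = -55.88 cm; m₁ = −d_i1/d_o1 = +2.440.
d_o2 = 95.0 − (-55.88) = 150.9 cm.
f₂ = −32.0 cm (diverging).
Lens 2: 1/d_i2 = 1/(-32.0) − 1/(150.9) = -0.03788, so d_i2 = -26.40 cm; m₂ = −d_i2/d_o2 = +0.1750.
m = m₁·m₂ = (+2.440)(+0.1750) = +0.427.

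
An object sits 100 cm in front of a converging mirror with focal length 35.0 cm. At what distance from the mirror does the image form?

53.8 cm

Mirror equation: 1/d_i = 1/f − 1/d_o = 1/(35.00) − 1/(100) = 0.02857 − 0.01000 = 0.01857, so d_i = 53.8 cm.
The image is real, inverted and reduced, in front of the mirror.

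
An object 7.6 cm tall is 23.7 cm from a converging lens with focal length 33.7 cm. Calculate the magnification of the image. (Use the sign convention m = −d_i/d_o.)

1/d_i = 1/f − 1/d_o = 1/(33.70) − 1/(23.7) = -0.01252, so d_i = -79.87 cm.
m = −d_i/d_o = −(-79.87)/(23.7) = +3.37.
The image is virtual, upright and enlarged, on the same side as the object.

m = +3.37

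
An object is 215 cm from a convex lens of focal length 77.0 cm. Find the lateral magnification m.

m = -0.558

1/d_i = 1/f − 1/d_o = 1/(77.00) − 1/(215) = 0.008336, so d_i = 120.0 cm.
m = −d_i/d_o = −(120.0)/(215) = -0.558.
The image is real, inverted and reduced, on the far side of the lens.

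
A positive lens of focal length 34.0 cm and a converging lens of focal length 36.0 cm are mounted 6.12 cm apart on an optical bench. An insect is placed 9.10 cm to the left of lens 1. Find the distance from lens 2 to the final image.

38.3 cm

Lens 1: 1/d_i1 = 1/f₁ − 1/d_o1 = 1/(34.0) − 1/(9.10) = -0.08048, so d_i1 = -12.43 cm.
The intermediate image is 12.43 cm to the left of lens 1 (virtual), which is 6.12 − (-12.43) = 18.55 cm to the left of lens 2, so d_o2 = +18.55 cm.
Lens 2: 1/d_i2 = 1/f₂ − 1/d_o2 = 1/(36.0) − 1/(18.55) = -0.02613, so d_i2 = -38.3 cm.
The final image is virtual, 38.3 cm to the left of lens 2 (overall magnification ≈ 2.8).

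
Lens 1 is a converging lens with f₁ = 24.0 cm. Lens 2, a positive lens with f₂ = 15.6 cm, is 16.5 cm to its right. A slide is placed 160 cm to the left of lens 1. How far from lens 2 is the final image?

Lens 1: 1/d_i1 = 1/f₁ − 1/d_o1 = 1/(24.0) − 1/(160) = 0.03542, so d_i1 = 28.24 cm.
The intermediate image is 28.24 cm to the right of lens 1, which lies 11.74 cm to the right of lens 2 — a virtual object — so d_o2 = −11.74 cm.
Lens 2: 1/d_i2 = 1/f₂ − 1/d_o2 = 1/(15.6) − 1/(-11.74) = 0.1493, so d_i2 = 6.70 cm.
The final image is real, 6.70 cm to the right of lens 2 (overall magnification ≈ -0.10).

6.70 cm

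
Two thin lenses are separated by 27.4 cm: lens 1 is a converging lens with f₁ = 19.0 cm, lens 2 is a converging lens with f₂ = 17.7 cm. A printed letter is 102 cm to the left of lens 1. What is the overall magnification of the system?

m = -0.297

Lens 1: 1/d_i1 = 1/(19.0) − 1/(102) = 0.04283, so d_i1 = 23.35 cm; m₁ = −d_i1/d_o1 = -0.2289.
d_o2 = 27.4 − (23.35) = 4.050 cm.
Lens 2: 1/d_i2 = 1/(17.7) − 1/(4.050) = -0.1904, so d_i2 = -5.252 cm; m₂ = −d_i2/d_o2 = +1.297.
m = m₁·m₂ = (-0.2289)(+1.297) = -0.297.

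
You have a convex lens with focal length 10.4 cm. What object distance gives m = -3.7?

m = −d_i/d_o ⇒ d_i = −m·d_o.
1/f = 1/d_o + 1/d_i = 1/d_o − 1/(m·d_o) = (1 − 1/m)/d_o, so d_o = f(1 − 1/m) = (10.40)(1 − 1/(-3.7)) = 13.2 cm.

13.2 cm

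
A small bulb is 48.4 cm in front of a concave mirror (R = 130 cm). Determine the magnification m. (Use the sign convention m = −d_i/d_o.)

f = R/2 = 130/2 = 65.00 cm.
1/d_i = 1/f − 1/d_o = 1/(65.00) − 1/(48.4) = -0.005277, so d_i = -189.5 cm.
m = −d_i/d_o = −(-189.5)/(48.4) = +3.92.
The image is virtual, upright and enlarged, behind the mirror.

m = +3.92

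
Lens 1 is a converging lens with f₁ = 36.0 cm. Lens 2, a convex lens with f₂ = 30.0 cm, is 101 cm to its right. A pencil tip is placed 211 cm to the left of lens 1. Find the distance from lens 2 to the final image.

62.6 cm

Lens 1: 1/d_i1 = 1/f₁ − 1/d_o1 = 1/(36.0) − 1/(211) = 0.02304, so d_i1 = 43.41 cm.
The intermediate image is 43.41 cm to the right of lens 1, which is 101 − (43.41) = 57.59 cm to the left of lens 2, so d_o2 = +57.59 cm.
Lens 2: 1/d_i2 = 1/f₂ − 1/d_o2 = 1/(30.0) − 1/(57.59) = 0.01597, so d_i2 = 62.6 cm.
The final image is real, 62.6 cm to the right of lens 2 (overall magnification ≈ 0.22).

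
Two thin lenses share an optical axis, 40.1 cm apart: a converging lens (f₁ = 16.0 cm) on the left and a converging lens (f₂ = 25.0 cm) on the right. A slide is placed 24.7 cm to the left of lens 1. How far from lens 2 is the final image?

4.39 cm

Lens 1: 1/d_i1 = 1/f₁ − 1/d_o1 = 1/(16.0) − 1/(24.7) = 0.02201, so d_i1 = 45.43 cm.
The intermediate image is 45.43 cm to the right of lens 1, which lies 5.330 cm to the right of lens 2 — a virtual object — so d_o2 = −5.330 cm.
Lens 2: 1/d_i2 = 1/f₂ − 1/d_o2 = 1/(25.0) − 1/(-5.330) = 0.2276, so d_i2 = 4.39 cm.
The final image is real, 4.39 cm to the right of lens 2 (overall magnification ≈ -1.5).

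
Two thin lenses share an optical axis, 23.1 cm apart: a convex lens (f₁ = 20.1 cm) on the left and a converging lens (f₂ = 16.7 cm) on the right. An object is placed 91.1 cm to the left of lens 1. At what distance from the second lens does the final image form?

Lens 1: 1/d_i1 = 1/f₁ − 1/d_o1 = 1/(20.1) − 1/(91.1) = 0.03877, so d_i1 = 25.79 cm.
The intermediate image is 25.79 cm to the right of lens 1, which lies 2.690 cm to the right of lens 2 — a virtual object — so d_o2 = −2.690 cm.
Lens 2: 1/d_i2 = 1/f₂ − 1/d_o2 = 1/(16.7) − 1/(-2.690) = 0.4316, so d_i2 = 2.32 cm.
The final image is real, 2.32 cm to the right of lens 2 (overall magnification ≈ -0.24).

2.32 cm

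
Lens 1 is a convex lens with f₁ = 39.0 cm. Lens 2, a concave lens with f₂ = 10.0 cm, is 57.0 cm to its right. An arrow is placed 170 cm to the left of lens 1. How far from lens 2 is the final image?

3.90 cm

Lens 1: 1/d_i1 = 1/f₁ − 1/d_o1 = 1/(39.0) − 1/(170) = 0.01976, so d_i1 = 50.61 cm.
The intermediate image is 50.61 cm to the right of lens 1, which is 57.0 − (50.61) = 6.390 cm to the left of lens 2, so d_o2 = +6.390 cm.
Lens 2 is diverging, so f₂ = −10.0 cm.
Lens 2: 1/d_i2 = 1/f₂ − 1/d_o2 = 1/(-10.0) − 1/(6.390) = -0.2565, so d_i2 = -3.90 cm.
The final image is virtual, 3.90 cm to the left of lens 2 (overall magnification ≈ -0.18).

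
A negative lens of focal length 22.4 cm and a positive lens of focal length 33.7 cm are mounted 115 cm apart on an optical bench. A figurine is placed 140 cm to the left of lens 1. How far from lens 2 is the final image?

45.0 cm

Lens 1 is diverging, so f₁ = −22.4 cm.
Lens 1: 1/d_i1 = 1/f₁ − 1/d_o1 = 1/(-22.4) − 1/(140) = -0.05179, so d_i1 = -19.31 cm.
The intermediate image is 19.31 cm to the left of lens 1 (virtual), which is 115 − (-19.31) = 134.3 cm to the left of lens 2, so d_o2 = +134.3 cm.
Lens 2: 1/d_i2 = 1/f₂ − 1/d_o2 = 1/(33.7) − 1/(134.3) = 0.02223, so d_i2 = 45.0 cm.
The final image is real, 45.0 cm to the right of lens 2 (overall magnification ≈ -0.046).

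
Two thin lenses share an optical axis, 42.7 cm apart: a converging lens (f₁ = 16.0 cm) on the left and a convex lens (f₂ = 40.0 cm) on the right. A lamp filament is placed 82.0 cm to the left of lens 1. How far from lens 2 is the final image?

Lens 1: 1/d_i1 = 1/f₁ − 1/d_o1 = 1/(16.0) − 1/(82.0) = 0.05030, so d_i1 = 19.88 cm.
The intermediate image is 19.88 cm to the right of lens 1, which is 42.7 − (19.88) = 22.82 cm to the left of lens 2, so d_o2 = +22.82 cm.
Lens 2: 1/d_i2 = 1/f₂ − 1/d_o2 = 1/(40.0) − 1/(22.82) = -0.01882, so d_i2 = -53.1 cm.
The final image is virtual, 53.1 cm to the left of lens 2 (overall magnification ≈ -0.56).

53.1 cm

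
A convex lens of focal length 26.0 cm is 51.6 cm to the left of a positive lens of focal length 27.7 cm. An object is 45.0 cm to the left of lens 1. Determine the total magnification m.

m = -1.01

Lens 1: 1/d_i1 = 1/(26.0) − 1/(45.0) = 0.01624, so d_i1 = 61.58 cm; m₁ = −d_i1/d_o1 = -1.368.
d_o2 = 51.6 − (61.58) = -9.980 cm (virtual object).
Lens 2: 1/d_i2 = 1/(27.7) − 1/(-9.980) = 0.1363, so d_i2 = 7.337 cm; m₂ = −d_i2/d_o2 = +0.7351.
m = m₁·m₂ = (-1.368)(+0.7351) = -1.01.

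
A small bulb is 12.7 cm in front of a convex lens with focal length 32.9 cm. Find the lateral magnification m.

1/d_i = 1/f − 1/d_o = 1/(32.90) − 1/(12.7) = -0.04835, so d_i = -20.68 cm.
m = −d_i/d_o = −(-20.68)/(12.7) = +1.63.
The image is virtual, upright and enlarged, on the same side as the object.

m = +1.63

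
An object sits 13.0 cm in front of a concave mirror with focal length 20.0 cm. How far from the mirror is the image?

37.1 cm

Mirror equation: 1/s_i = 1/f − 1/s_o = 1/(20.00) − 1/(13.0) = 0.05000 − 0.07692 = -0.02692, so s_i = -37.1 cm.
The image is virtual, upright and enlarged, behind the mirror.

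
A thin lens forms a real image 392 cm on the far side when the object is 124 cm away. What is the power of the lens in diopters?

P = +1.06 D

d_i = +392 cm.
1/f = 1/d_o + 1/d_i = 1/(124) + 1/(392) = 0.01062 cm⁻¹.
f = 94.20 cm = 0.9420 m, so P = 1/f = +1.06 D.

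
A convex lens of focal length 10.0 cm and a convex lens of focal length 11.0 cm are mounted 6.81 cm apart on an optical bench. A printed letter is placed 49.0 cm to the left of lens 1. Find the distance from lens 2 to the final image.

3.78 cm

Lens 1: 1/d_i1 = 1/f₁ − 1/d_o1 = 1/(10.0) − 1/(49.0) = 0.07959, so d_i1 = 12.56 cm.
The intermediate image is 12.56 cm to the right of lens 1, which lies 5.750 cm to the right of lens 2 — a virtual object — so d_o2 = −5.750 cm.
Lens 2: 1/d_i2 = 1/f₂ − 1/d_o2 = 1/(11.0) − 1/(-5.750) = 0.2648, so d_i2 = 3.78 cm.
The final image is real, 3.78 cm to the right of lens 2 (overall magnification ≈ -0.17).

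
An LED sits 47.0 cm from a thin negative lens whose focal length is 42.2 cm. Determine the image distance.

22.2 cm

For a negative lens, f = -42.2 cm.
Lens equation: 1/v = 1/f − 1/u = 1/(-42.20) − 1/(47.0) = -0.02370 − 0.02128 = -0.04497, so v = -22.2 cm.
The image is virtual, upright and reduced, on the same side as the object.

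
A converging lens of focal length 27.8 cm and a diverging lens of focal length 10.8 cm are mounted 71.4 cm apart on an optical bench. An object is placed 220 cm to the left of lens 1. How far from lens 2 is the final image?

8.48 cm

Lens 1: 1/d_i1 = 1/f₁ − 1/d_o1 = 1/(27.8) − 1/(220) = 0.03143, so d_i1 = 31.82 cm.
The intermediate image is 31.82 cm to the right of lens 1, which is 71.4 − (31.82) = 39.58 cm to the left of lens 2, so d_o2 = +39.58 cm.
Lens 2 is diverging, so f₂ = −10.8 cm.
Lens 2: 1/d_i2 = 1/f₂ − 1/d_o2 = 1/(-10.8) − 1/(39.58) = -0.1179, so d_i2 = -8.48 cm.
The final image is virtual, 8.48 cm to the left of lens 2 (overall magnification ≈ -0.031).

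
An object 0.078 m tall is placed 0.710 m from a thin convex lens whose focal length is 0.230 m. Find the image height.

1/d_i = 1/f − 1/d_o = 1/(0.2300) − 1/(0.710) = 2.939, so d_i = 0.3402 m.
m = −d_i/d_o = -0.4792.
|h_i| = |m|·h_o = 0.4792 × 0.078 = 0.0374 m. The image is real, inverted and reduced, on the far side of the lens.

0.0374 m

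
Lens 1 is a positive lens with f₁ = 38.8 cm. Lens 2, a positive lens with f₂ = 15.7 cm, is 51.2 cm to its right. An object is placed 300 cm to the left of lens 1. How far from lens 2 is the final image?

11.5 cm

Lens 1: 1/d_i1 = 1/f₁ − 1/d_o1 = 1/(38.8) − 1/(300) = 0.02244, so d_i1 = 44.56 cm.
The intermediate image is 44.56 cm to the right of lens 1, which is 51.2 − (44.56) = 6.640 cm to the left of lens 2, so d_o2 = +6.640 cm.
Lens 2: 1/d_i2 = 1/f₂ − 1/d_o2 = 1/(15.7) − 1/(6.640) = -0.08691, so d_i2 = -11.5 cm.
The final image is virtual, 11.5 cm to the left of lens 2 (overall magnification ≈ -0.26).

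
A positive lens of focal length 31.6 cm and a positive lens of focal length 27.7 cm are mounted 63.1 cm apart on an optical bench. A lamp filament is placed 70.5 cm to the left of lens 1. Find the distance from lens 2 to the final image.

Lens 1: 1/d_i1 = 1/f₁ − 1/d_o1 = 1/(31.6) − 1/(70.5) = 0.01746, so d_i1 = 57.27 cm.
The intermediate image is 57.27 cm to the right of lens 1, which is 63.1 − (57.27) = 5.830 cm to the left of lens 2, so d_o2 = +5.830 cm.
Lens 2: 1/d_i2 = 1/f₂ − 1/d_o2 = 1/(27.7) − 1/(5.830) = -0.1354, so d_i2 = -7.38 cm.
The final image is virtual, 7.38 cm to the left of lens 2 (overall magnification ≈ -1.0).

7.38 cm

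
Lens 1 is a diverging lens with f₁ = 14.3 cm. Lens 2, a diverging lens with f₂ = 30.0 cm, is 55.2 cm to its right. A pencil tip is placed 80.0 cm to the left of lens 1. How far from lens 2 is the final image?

Lens 1 is diverging, so f₁ = −14.3 cm.
Lens 1: 1/d_i1 = 1/f₁ − 1/d_o1 = 1/(-14.3) − 1/(80.0) = -0.08243, so d_i1 = -12.13 cm.
The intermediate image is 12.13 cm to the left of lens 1 (virtual), which is 55.2 − (-12.13) = 67.33 cm to the left of lens 2, so d_o2 = +67.33 cm.
Lens 2 is diverging, so f₂ = −30.0 cm.
Lens 2: 1/d_i2 = 1/f₂ − 1/d_o2 = 1/(-30.0) − 1/(67.33) = -0.04819, so d_i2 = -20.8 cm.
The final image is virtual, 20.8 cm to the left of lens 2 (overall magnification ≈ 0.047).

20.8 cm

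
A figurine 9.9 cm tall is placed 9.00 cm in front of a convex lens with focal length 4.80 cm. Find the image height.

1/d_i = 1/f − 1/d_o = 1/(4.800) − 1/(9.00) = 0.09722, so d_i = 10.29 cm.
m = −d_i/d_o = -1.143.
|h_i| = |m|·h_o = 1.143 × 9.9 = 11.3 cm. The image is real, inverted and enlarged, on the far side of the lens.

11.3 cm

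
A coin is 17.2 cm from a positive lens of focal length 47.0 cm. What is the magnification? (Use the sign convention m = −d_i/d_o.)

m = +1.58

1/d_i = 1/f − 1/d_o = 1/(47.00) − 1/(17.2) = -0.03686, so d_i = -27.13 cm.
m = −d_i/d_o = −(-27.13)/(17.2) = +1.58.
The image is virtual, upright and enlarged, on the same side as the object.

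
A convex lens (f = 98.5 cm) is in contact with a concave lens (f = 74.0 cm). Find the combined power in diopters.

P₁ = 1/f₁ = 1/(0.985 m) = +1.015 D; P₂ = 1/f₂ = 1/(-0.740 m) = -1.351 D.
For thin lenses in contact, P = P₁ + P₂ = (+1.015) + (-1.351) = -0.336 D.

P = -0.336 D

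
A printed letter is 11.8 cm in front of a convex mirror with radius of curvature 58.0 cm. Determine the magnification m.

f = R/2 = 58.0/2 = 29.00 cm; for a convex mirror, f = -29.00 cm.
1/d_i = 1/f − 1/d_o = 1/(-29.00) − 1/(11.8) = -0.1192, so d_i = -8.387 cm.
m = −d_i/d_o = −(-8.387)/(11.8) = +0.711.
The image is virtual, upright and reduced, behind the mirror.

m = +0.711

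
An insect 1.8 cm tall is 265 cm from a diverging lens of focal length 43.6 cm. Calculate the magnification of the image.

For a diverging lens, f = -43.6 cm.
1/d_i = 1/f − 1/d_o = 1/(-43.60) − 1/(265) = -0.02671, so d_i = -37.44 cm.
m = −d_i/d_o = −(-37.44)/(265) = +0.141.
The image is virtual, upright and reduced, on the same side as the object.

m = +0.141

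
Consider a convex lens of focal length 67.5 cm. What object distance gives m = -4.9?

m = −d_i/d_o ⇒ d_i = −m·d_o.
1/f = 1/d_o + 1/d_i = 1/d_o − 1/(m·d_o) = (1 − 1/m)/d_o, so d_o = f(1 − 1/m) = (67.50)(1 − 1/(-4.9)) = 81.3 cm.

81.3 cm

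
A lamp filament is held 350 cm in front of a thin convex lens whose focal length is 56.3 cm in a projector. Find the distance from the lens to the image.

67.1 cm

Lens equation: 1/s_i = 1/f − 1/s_o = 1/(56.30) − 1/(350) = 0.01776 − 0.002857 = 0.01490, so s_i = 67.1 cm.
The image is real, inverted and reduced, on the far side of the lens.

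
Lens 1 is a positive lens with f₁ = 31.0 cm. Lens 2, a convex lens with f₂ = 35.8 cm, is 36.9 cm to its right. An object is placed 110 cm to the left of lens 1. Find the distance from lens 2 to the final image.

5.33 cm

Lens 1: 1/d_i1 = 1/f₁ − 1/d_o1 = 1/(31.0) − 1/(110) = 0.02317, so d_i1 = 43.16 cm.
The intermediate image is 43.16 cm to the right of lens 1, which lies 6.260 cm to the right of lens 2 — a virtual object — so d_o2 = −6.260 cm.
Lens 2: 1/d_i2 = 1/f₂ − 1/d_o2 = 1/(35.8) − 1/(-6.260) = 0.1877, so d_i2 = 5.33 cm.
The final image is real, 5.33 cm to the right of lens 2 (overall magnification ≈ -0.33).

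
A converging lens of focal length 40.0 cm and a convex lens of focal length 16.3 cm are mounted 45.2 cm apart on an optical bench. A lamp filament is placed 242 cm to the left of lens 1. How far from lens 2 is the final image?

Lens 1: 1/d_i1 = 1/f₁ − 1/d_o1 = 1/(40.0) − 1/(242) = 0.02087, so d_i1 = 47.92 cm.
The intermediate image is 47.92 cm to the right of lens 1, which lies 2.720 cm to the right of lens 2 — a virtual object — so d_o2 = −2.720 cm.
Lens 2: 1/d_i2 = 1/f₂ − 1/d_o2 = 1/(16.3) − 1/(-2.720) = 0.4290, so d_i2 = 2.33 cm.
The final image is real, 2.33 cm to the right of lens 2 (overall magnification ≈ -0.17).

2.33 cm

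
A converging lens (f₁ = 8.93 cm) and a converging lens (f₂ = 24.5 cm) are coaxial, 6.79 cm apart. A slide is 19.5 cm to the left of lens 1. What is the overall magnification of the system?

Lens 1: 1/d_i1 = 1/(8.93) − 1/(19.5) = 0.06070, so d_i1 = 16.47 cm; m₁ = −d_i1/d_o1 = -0.8446.
d_o2 = 6.79 − (16.47) = -9.680 cm (virtual object).
Lens 2: 1/d_i2 = 1/(24.5) − 1/(-9.680) = 0.1441, so d_i2 = 6.939 cm; m₂ = −d_i2/d_o2 = +0.7168.
m = m₁·m₂ = (-0.8446)(+0.7168) = -0.605.

m = -0.605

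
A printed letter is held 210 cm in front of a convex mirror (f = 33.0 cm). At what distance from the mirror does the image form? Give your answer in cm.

28.5 cm

For a convex mirror, f = -33.0 cm.
Mirror equation: 1/s_i = 1/f − 1/s_o = 1/(-33.00) − 1/(210) = -0.03030 − 0.004762 = -0.03506, so s_i = -28.5 cm.
The image is virtual, upright and reduced, behind the mirror.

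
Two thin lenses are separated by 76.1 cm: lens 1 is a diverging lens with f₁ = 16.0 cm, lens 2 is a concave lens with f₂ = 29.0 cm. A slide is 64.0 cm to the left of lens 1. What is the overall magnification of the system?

m = +0.0492

f₁ = −16.0 cm (diverging).
Lens 1: 1/d_i1 = 1/(-16.0) − 1/(64.0) = -0.07812, so d_i1 = -12.80 cm; m₁ = −d_i1/d_o1 = +0.2000.
d_o2 = 76.1 − (-12.80) = 88.90 cm.
f₂ = −29.0 cm (diverging).
Lens 2: 1/d_i2 = 1/(-29.0) − 1/(88.90) = -0.04573, so d_i2 = -21.87 cm; m₂ = −d_i2/d_o2 = +0.2460.
m = m₁·m₂ = (+0.2000)(+0.2460) = +0.0492.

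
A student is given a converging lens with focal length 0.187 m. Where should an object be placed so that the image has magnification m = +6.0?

0.156 m

m = −d_i/d_o ⇒ d_i = −m·d_o.
1/f = 1/d_o + 1/d_i = 1/d_o − 1/(m·d_o) = (1 − 1/m)/d_o, so d_o = f(1 − 1/m) = (0.1870)(1 − 1/(+6.0)) = 0.156 m.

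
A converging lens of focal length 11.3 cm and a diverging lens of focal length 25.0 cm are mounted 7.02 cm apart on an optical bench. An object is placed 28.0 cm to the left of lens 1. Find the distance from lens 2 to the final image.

22.8 cm

Lens 1: 1/d_i1 = 1/f₁ − 1/d_o1 = 1/(11.3) − 1/(28.0) = 0.05278, so d_i1 = 18.95 cm.
The intermediate image is 18.95 cm to the right of lens 1, which lies 11.93 cm to the right of lens 2 — a virtual object — so d_o2 = −11.93 cm.
Lens 2 is diverging, so f₂ = −25.0 cm.
Lens 2: 1/d_i2 = 1/f₂ − 1/d_o2 = 1/(-25.0) − 1/(-11.93) = 0.04382, so d_i2 = 22.8 cm.
The final image is real, 22.8 cm to the right of lens 2 (overall magnification ≈ -1.3).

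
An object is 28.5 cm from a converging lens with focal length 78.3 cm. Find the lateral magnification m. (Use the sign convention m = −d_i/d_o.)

1/d_i = 1/f − 1/d_o = 1/(78.30) − 1/(28.5) = -0.02232, so d_i = -44.81 cm.
m = −d_i/d_o = −(-44.81)/(28.5) = +1.57.
The image is virtual, upright and enlarged, on the same side as the object.

m = +1.57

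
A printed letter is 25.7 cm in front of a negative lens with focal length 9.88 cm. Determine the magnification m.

m = +0.278

For a negative lens, f = -9.88 cm.
1/d_i = 1/f − 1/d_o = 1/(-9.880) − 1/(25.7) = -0.1401, so d_i = -7.136 cm.
m = −d_i/d_o = −(-7.136)/(25.7) = +0.278.
The image is virtual, upright and reduced, on the same side as the object.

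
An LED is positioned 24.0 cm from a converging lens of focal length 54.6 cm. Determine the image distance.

42.8 cm

Lens equation: 1/v = 1/f − 1/u = 1/(54.60) − 1/(24.0) = 0.01832 − 0.04167 = -0.02335, so v = -42.8 cm.
The image is virtual, upright and enlarged, on the same side as the object.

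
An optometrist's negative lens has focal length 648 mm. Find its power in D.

For a negative lens, f = −648 mm.
f = -64.8 cm = -0.648 m.
P = 1/f = 1/(-0.648 m) = -1.54 D.

P = -1.54 D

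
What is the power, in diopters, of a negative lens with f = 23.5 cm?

For a negative lens, f = −23.5 cm.
f = -23.5 cm = -0.235 m.
P = 1/f = 1/(-0.235 m) = -4.26 D.

P = -4.26 D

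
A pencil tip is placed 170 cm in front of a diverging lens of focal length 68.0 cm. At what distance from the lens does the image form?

48.6 cm

For a diverging lens, f = -68.0 cm.
Thin-lens equation: 1/q = 1/f − 1/p = 1/(-68.00) − 1/(170) = -0.01471 − 0.005882 = -0.02059, so q = -48.6 cm.
The image is virtual, upright and reduced, on the same side as the object.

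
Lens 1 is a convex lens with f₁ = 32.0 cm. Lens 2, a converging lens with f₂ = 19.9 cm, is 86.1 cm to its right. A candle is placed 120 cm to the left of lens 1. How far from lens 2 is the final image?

37.5 cm

Lens 1: 1/d_i1 = 1/f₁ − 1/d_o1 = 1/(32.0) − 1/(120) = 0.02292, so d_i1 = 43.64 cm.
The intermediate image is 43.64 cm to the right of lens 1, which is 86.1 − (43.64) = 42.46 cm to the left of lens 2, so d_o2 = +42.46 cm.
Lens 2: 1/d_i2 = 1/f₂ − 1/d_o2 = 1/(19.9) − 1/(42.46) = 0.02670, so d_i2 = 37.5 cm.
The final image is real, 37.5 cm to the right of lens 2 (overall magnification ≈ 0.32).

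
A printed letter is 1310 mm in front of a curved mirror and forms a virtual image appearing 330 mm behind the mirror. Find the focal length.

f = -441 mm (convex)

Virtual image ⇒ d_i = −330 mm.
1/f = 1/d_o + 1/d_i = 1/(1310) + 1/(-330) = -0.002267, so f = -441 mm.
Since f is negative, the curved mirror is convex.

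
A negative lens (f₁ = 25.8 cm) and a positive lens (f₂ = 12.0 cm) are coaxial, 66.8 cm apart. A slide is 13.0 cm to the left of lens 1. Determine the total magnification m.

m = -0.126

f₁ = −25.8 cm (diverging).
Lens 1: 1/d_i1 = 1/(-25.8) − 1/(13.0) = -0.1157, so d_i1 = -8.644 cm; m₁ = −d_i1/d_o1 = +0.6649.
d_o2 = 66.8 − (-8.644) = 75.44 cm.
Lens 2: 1/d_i2 = 1/(12.0) − 1/(75.44) = 0.07008, so d_i2 = 14.27 cm; m₂ = −d_i2/d_o2 = -0.1892.
m = m₁·m₂ = (+0.6649)(-0.1892) = -0.126.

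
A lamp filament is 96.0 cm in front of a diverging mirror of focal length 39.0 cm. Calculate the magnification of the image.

m = +0.289

For a diverging mirror, f = -39.0 cm.
1/d_i = 1/f − 1/d_o = 1/(-39.00) − 1/(96.0) = -0.03606, so d_i = -27.73 cm.
m = −d_i/d_o = −(-27.73)/(96.0) = +0.289.
The image is virtual, upright and reduced, behind the mirror.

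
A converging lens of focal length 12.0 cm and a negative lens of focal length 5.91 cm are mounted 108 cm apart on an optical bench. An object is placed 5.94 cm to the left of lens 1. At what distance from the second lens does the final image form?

5.63 cm

Lens 1: 1/d_i1 = 1/f₁ − 1/d_o1 = 1/(12.0) − 1/(5.94) = -0.08502, so d_i1 = -11.76 cm.
The intermediate image is 11.76 cm to the left of lens 1 (virtual), which is 108 − (-11.76) = 119.8 cm to the left of lens 2, so d_o2 = +119.8 cm.
Lens 2 is diverging, so f₂ = −5.91 cm.
Lens 2: 1/d_i2 = 1/f₂ − 1/d_o2 = 1/(-5.91) − 1/(119.8) = -0.1776, so d_i2 = -5.63 cm.
The final image is virtual, 5.63 cm to the left of lens 2 (overall magnification ≈ 0.093).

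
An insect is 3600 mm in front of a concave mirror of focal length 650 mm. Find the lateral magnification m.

m = -0.220

1/d_i = 1/f − 1/d_o = 1/(650.0) − 1/(3600) = 0.001261, so d_i = 793.2 mm.
m = −d_i/d_o = −(793.2)/(3600) = -0.220.
The image is real, inverted and reduced, in front of the mirror.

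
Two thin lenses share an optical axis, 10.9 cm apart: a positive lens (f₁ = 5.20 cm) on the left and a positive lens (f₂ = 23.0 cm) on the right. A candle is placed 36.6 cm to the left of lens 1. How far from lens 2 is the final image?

6.13 cm

Lens 1: 1/d_i1 = 1/f₁ − 1/d_o1 = 1/(5.20) − 1/(36.6) = 0.1650, so d_i1 = 6.061 cm.
The intermediate image is 6.061 cm to the right of lens 1, which is 10.9 − (6.061) = 4.839 cm to the left of lens 2, so d_o2 = +4.839 cm.
Lens 2: 1/d_i2 = 1/f₂ − 1/d_o2 = 1/(23.0) − 1/(4.839) = -0.1632, so d_i2 = -6.13 cm.
The final image is virtual, 6.13 cm to the left of lens 2 (overall magnification ≈ -0.21).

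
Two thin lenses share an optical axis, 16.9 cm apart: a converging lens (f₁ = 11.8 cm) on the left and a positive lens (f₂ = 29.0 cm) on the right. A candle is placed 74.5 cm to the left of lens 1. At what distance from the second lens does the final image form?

Lens 1: 1/d_i1 = 1/f₁ − 1/d_o1 = 1/(11.8) − 1/(74.5) = 0.07132, so d_i1 = 14.02 cm.
The intermediate image is 14.02 cm to the right of lens 1, which is 16.9 − (14.02) = 2.880 cm to the left of lens 2, so d_o2 = +2.880 cm.
Lens 2: 1/d_i2 = 1/f₂ − 1/d_o2 = 1/(29.0) − 1/(2.880) = -0.3127, so d_i2 = -3.20 cm.
The final image is virtual, 3.20 cm to the left of lens 2 (overall magnification ≈ -0.21).

3.20 cm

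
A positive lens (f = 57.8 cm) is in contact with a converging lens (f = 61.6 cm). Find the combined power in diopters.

P₁ = 1/f₁ = 1/(0.578 m) = +1.730 D; P₂ = 1/f₂ = 1/(0.616 m) = +1.623 D.
For thin lenses in contact, P = P₁ + P₂ = (+1.730) + (+1.623) = +3.35 D.

P = +3.35 D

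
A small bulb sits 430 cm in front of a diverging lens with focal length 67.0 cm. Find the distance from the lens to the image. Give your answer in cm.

For a diverging lens, f = -67.0 cm.
Lens equation: 1/d_i = 1/f − 1/d_o = 1/(-67.00) − 1/(430) = -0.01493 − 0.002326 = -0.01725, so d_i = -58.0 cm.
The image is virtual, upright and reduced, on the same side as the object.

58.0 cm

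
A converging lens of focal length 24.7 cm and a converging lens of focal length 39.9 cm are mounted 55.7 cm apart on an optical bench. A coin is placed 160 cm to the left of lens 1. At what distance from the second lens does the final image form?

78.8 cm

Lens 1: 1/d_i1 = 1/f₁ − 1/d_o1 = 1/(24.7) − 1/(160) = 0.03424, so d_i1 = 29.21 cm.
The intermediate image is 29.21 cm to the right of lens 1, which is 55.7 − (29.21) = 26.49 cm to the left of lens 2, so d_o2 = +26.49 cm.
Lens 2: 1/d_i2 = 1/f₂ − 1/d_o2 = 1/(39.9) − 1/(26.49) = -0.01269, so d_i2 = -78.8 cm.
The final image is virtual, 78.8 cm to the left of lens 2 (overall magnification ≈ -0.54).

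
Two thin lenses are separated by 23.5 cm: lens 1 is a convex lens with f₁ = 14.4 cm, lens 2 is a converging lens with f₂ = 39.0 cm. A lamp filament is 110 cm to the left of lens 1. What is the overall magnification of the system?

m = -0.183

Lens 1: 1/d_i1 = 1/(14.4) − 1/(110) = 0.06035, so d_i1 = 16.57 cm; m₁ = −d_i1/d_o1 = -0.1506.
d_o2 = 23.5 − (16.57) = 6.930 cm.
Lens 2: 1/d_i2 = 1/(39.0) − 1/(6.930) = -0.1187, so d_i2 = -8.428 cm; m₂ = −d_i2/d_o2 = +1.216.
m = m₁·m₂ = (-0.1506)(+1.216) = -0.183.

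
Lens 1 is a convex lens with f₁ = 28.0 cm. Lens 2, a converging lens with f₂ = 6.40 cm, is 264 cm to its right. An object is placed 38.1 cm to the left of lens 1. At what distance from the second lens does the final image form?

Lens 1: 1/d_i1 = 1/f₁ − 1/d_o1 = 1/(28.0) − 1/(38.1) = 0.009468, so d_i1 = 105.6 cm.
The intermediate image is 105.6 cm to the right of lens 1, which is 264 − (105.6) = 158.4 cm to the left of lens 2, so d_o2 = +158.4 cm.
Lens 2: 1/d_i2 = 1/f₂ − 1/d_o2 = 1/(6.40) − 1/(158.4) = 0.1499, so d_i2 = 6.67 cm.
The final image is real, 6.67 cm to the right of lens 2 (overall magnification ≈ 0.12).

6.67 cm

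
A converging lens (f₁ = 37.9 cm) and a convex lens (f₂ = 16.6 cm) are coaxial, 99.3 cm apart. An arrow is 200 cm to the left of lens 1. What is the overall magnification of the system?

m = +0.108

Lens 1: 1/d_i1 = 1/(37.9) − 1/(200) = 0.02139, so d_i1 = 46.76 cm; m₁ = −d_i1/d_o1 = -0.2338.
d_o2 = 99.3 − (46.76) = 52.54 cm.
Lens 2: 1/d_i2 = 1/(16.6) − 1/(52.54) = 0.04121, so d_i2 = 24.27 cm; m₂ = −d_i2/d_o2 = -0.4619.
m = m₁·m₂ = (-0.2338)(-0.4619) = +0.108.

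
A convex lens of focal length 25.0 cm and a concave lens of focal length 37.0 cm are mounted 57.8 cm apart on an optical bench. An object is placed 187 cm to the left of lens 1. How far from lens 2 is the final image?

16.2 cm

Lens 1: 1/d_i1 = 1/f₁ − 1/d_o1 = 1/(25.0) − 1/(187) = 0.03465, so d_i1 = 28.86 cm.
The intermediate image is 28.86 cm to the right of lens 1, which is 57.8 − (28.86) = 28.94 cm to the left of lens 2, so d_o2 = +28.94 cm.
Lens 2 is diverging, so f₂ = −37.0 cm.
Lens 2: 1/d_i2 = 1/f₂ − 1/d_o2 = 1/(-37.0) − 1/(28.94) = -0.06158, so d_i2 = -16.2 cm.
The final image is virtual, 16.2 cm to the left of lens 2 (overall magnification ≈ -0.087).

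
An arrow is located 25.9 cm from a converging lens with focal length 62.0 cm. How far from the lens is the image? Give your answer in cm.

44.5 cm

Thin-lens equation: 1/q = 1/f − 1/p = 1/(62.00) − 1/(25.9) = 0.01613 − 0.03861 = -0.02248, so q = -44.5 cm.
The image is virtual, upright and enlarged, on the same side as the object.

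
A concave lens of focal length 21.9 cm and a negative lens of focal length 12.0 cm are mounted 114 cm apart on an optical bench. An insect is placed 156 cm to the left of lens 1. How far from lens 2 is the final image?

11.0 cm

Lens 1 is diverging, so f₁ = −21.9 cm.
Lens 1: 1/d_i1 = 1/f₁ − 1/d_o1 = 1/(-21.9) − 1/(156) = -0.05207, so d_i1 = -19.20 cm.
The intermediate image is 19.20 cm to the left of lens 1 (virtual), which is 114 − (-19.20) = 133.2 cm to the left of lens 2, so d_o2 = +133.2 cm.
Lens 2 is diverging, so f₂ = −12.0 cm.
Lens 2: 1/d_i2 = 1/f₂ − 1/d_o2 = 1/(-12.0) − 1/(133.2) = -0.09084, so d_i2 = -11.0 cm.
The final image is virtual, 11.0 cm to the left of lens 2 (overall magnification ≈ 0.010).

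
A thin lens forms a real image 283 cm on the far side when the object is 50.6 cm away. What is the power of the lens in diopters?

d_i = +283 cm.
1/f = 1/d_o + 1/d_i = 1/(50.6) + 1/(283) = 0.02330 cm⁻¹.
f = 42.93 cm = 0.4293 m, so P = 1/f = +2.33 D.

P = +2.33 D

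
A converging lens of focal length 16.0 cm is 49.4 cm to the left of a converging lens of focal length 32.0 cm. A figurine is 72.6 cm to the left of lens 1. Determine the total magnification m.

m = -2.90

Lens 1: 1/d_i1 = 1/(16.0) − 1/(72.6) = 0.04873, so d_i1 = 20.52 cm; m₁ = −d_i1/d_o1 = -0.2826.
d_o2 = 49.4 − (20.52) = 28.88 cm.
Lens 2: 1/d_i2 = 1/(32.0) − 1/(28.88) = -0.003376, so d_i2 = -296.2 cm; m₂ = −d_i2/d_o2 = +10.26.
m = m₁·m₂ = (-0.2826)(+10.26) = -2.90.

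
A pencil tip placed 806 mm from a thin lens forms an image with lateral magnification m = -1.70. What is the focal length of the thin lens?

m = −d_i/d_o ⇒ d_i = −m·d_o = −(-1.70)·(806) = 1370 mm.
1/f = 1/d_o + 1/d_i = 1/(806) + 1/(1370) = 0.001971, so f = 507 mm.
Since f is positive, the thin lens is converging.

f = 507 mm (converging)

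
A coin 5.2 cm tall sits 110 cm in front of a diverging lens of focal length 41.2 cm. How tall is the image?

1.42 cm

For a diverging lens, f = -41.2 cm.
1/d_i = 1/f − 1/d_o = 1/(-41.20) − 1/(110) = -0.03336, so d_i = -29.97 cm.
m = −d_i/d_o = +0.2725.
|h_i| = |m|·h_o = 0.2725 × 5.2 = 1.42 cm. The image is virtual, upright and reduced, on the same side as the object.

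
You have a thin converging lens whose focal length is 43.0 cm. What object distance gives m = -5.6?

m = −d_i/d_o ⇒ d_i = −m·d_o.
1/f = 1/d_o + 1/d_i = 1/d_o − 1/(m·d_o) = (1 − 1/m)/d_o, so d_o = f(1 − 1/m) = (43.00)(1 − 1/(-5.6)) = 50.7 cm.

50.7 cm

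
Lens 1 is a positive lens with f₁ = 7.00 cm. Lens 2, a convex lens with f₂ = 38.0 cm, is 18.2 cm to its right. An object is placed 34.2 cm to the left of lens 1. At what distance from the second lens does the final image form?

12.5 cm

Lens 1: 1/d_i1 = 1/f₁ − 1/d_o1 = 1/(7.00) − 1/(34.2) = 0.1136, so d_i1 = 8.801 cm.
The intermediate image is 8.801 cm to the right of lens 1, which is 18.2 − (8.801) = 9.399 cm to the left of lens 2, so d_o2 = +9.399 cm.
Lens 2: 1/d_i2 = 1/f₂ − 1/d_o2 = 1/(38.0) − 1/(9.399) = -0.08008, so d_i2 = -12.5 cm.
The final image is virtual, 12.5 cm to the left of lens 2 (overall magnification ≈ -0.34).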